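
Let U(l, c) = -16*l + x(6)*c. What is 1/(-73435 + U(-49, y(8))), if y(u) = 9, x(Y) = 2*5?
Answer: -1/72561 ≈ -1.3782e-5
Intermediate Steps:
x(Y) = 10
U(l, c) = -16*l + 10*c
1/(-73435 + U(-49, y(8))) = 1/(-73435 + (-16*(-49) + 10*9)) = 1/(-73435 + (784 + 90)) = 1/(-73435 + 874) = 1/(-72561) = -1/72561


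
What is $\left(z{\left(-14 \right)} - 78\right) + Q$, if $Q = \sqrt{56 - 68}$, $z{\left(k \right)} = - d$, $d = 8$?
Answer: $-86 + 2 i \sqrt{3} \approx -86.0 + 3.4641 i$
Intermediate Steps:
$z{\left(k \right)} = -8$ ($z{\left(k \right)} = \left(-1\right) 8 = -8$)
$Q = 2 i \sqrt{3}$ ($Q = \sqrt{-12} = 2 i \sqrt{3} \approx 3.4641 i$)
$\left(z{\left(-14 \right)} - 78\right) + Q = \left(-8 - 78\right) + 2 i \sqrt{3} = -86 + 2 i \sqrt{3}$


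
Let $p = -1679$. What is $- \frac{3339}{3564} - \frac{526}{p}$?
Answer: $- \frac{414613}{664884} \approx -0.62359$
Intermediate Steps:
$- \frac{3339}{3564} - \frac{526}{p} = - \frac{3339}{3564} - \frac{526}{-1679} = \left(-3339\right) \frac{1}{3564} - - \frac{526}{1679} = - \frac{371}{396} + \frac{526}{1679} = - \frac{414613}{664884}$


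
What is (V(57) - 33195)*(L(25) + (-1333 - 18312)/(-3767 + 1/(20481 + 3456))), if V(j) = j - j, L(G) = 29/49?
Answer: -851678324032665/4418363222 ≈ -1.9276e+5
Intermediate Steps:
L(G) = 29/49 (L(G) = 29*(1/49) = 29/49)
V(j) = 0
(V(57) - 33195)*(L(25) + (-1333 - 18312)/(-3767 + 1/(20481 + 3456))) = (0 - 33195)*(29/49 + (-1333 - 18312)/(-3767 + 1/(20481 + 3456))) = -33195*(29/49 - 19645/(-3767 + 1/23937)) = -33195*(29/49 - 19645/(-90170678/23937)) = -33195*(29/49 - 19645*(-23937/90170678)) = -33195*(29/49 + 470242365/90170678) = -33195*25656825547/4418363222 = -851678324032665/4418363222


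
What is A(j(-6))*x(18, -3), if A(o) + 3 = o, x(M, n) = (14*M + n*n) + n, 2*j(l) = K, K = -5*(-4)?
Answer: 1806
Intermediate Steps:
K = 20
j(l) = 10 (j(l) = (½)*20 = 10)
x(M, n) = n + n² + 14*M (x(M, n) = (14*M + n²) + n = (n² + 14*M) + n = n + n² + 14*M)
A(o) = -3 + o
A(j(-6))*x(18, -3) = (-3 + 10)*(-3 + (-3)² + 14*18) = 7*(-3 + 9 + 252) = 7*258 = 1806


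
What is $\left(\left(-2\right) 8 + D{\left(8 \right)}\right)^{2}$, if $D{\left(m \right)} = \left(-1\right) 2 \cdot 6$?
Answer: $784$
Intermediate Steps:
$D{\left(m \right)} = -12$ ($D{\left(m \right)} = \left(-2\right) 6 = -12$)
$\left(\left(-2\right) 8 + D{\left(8 \right)}\right)^{2} = \left(\left(-2\right) 8 - 12\right)^{2} = \left(-16 - 12\right)^{2} = \left(-28\right)^{2} = 784$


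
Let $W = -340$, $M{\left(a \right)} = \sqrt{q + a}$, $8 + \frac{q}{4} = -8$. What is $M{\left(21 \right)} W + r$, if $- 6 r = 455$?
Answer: $- \frac{455}{6} - 340 i \sqrt{43} \approx -75.833 - 2229.5 i$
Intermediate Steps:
$r = - \frac{455}{6}$ ($r = \left(- \frac{1}{6}\right) 455 = - \frac{455}{6} \approx -75.833$)
$q = -64$ ($q = -32 + 4 \left(-8\right) = -32 - 32 = -64$)
$M{\left(a \right)} = \sqrt{-64 + a}$
$M{\left(21 \right)} W + r = \sqrt{-64 + 21} \left(-340\right) - \frac{455}{6} = \sqrt{-43} \left(-340\right) - \frac{455}{6} = i \sqrt{43} \left(-340\right) - \frac{455}{6} = - 340 i \sqrt{43} - \frac{455}{6} = - \frac{455}{6} - 340 i \sqrt{43}$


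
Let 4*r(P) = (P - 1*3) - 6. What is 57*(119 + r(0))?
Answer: 26619/4 ≈ 6654.8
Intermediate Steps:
r(P) = -9/4 + P/4 (r(P) = ((P - 1*3) - 6)/4 = ((P - 3) - 6)/4 = ((-3 + P) - 6)/4 = (-9 + P)/4 = -9/4 + P/4)
57*(119 + r(0)) = 57*(119 + (-9/4 + (¼)*0)) = 57*(119 + (-9/4 + 0)) = 57*(119 - 9/4) = 57*(467/4) = 26619/4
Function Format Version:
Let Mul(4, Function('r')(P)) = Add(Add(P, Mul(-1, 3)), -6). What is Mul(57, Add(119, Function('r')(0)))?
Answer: Rational(26619, 4) ≈ 6654.8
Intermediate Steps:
Function('r')(P) = Add(Rational(-9, 4), Mul(Rational(1, 4), P)) (Function('r')(P) = Mul(Rational(1, 4), Add(Add(P, Mul(-1, 3)), -6)) = Mul(Rational(1, 4), Add(Add(P, -3), -6)) = Mul(Rational(1, 4), Add(Add(-3, P), -6)) = Mul(Rational(1, 4), Add(-9, P)) = Add(Rational(-9, 4), Mul(Rational(1, 4), P)))
Mul(57, Add(119, Function('r')(0))) = Mul(57, Add(119, Add(Rational(-9, 4), Mul(Rational(1, 4), 0)))) = Mul(57, Add(119, Add(Rational(-9, 4), 0))) = Mul(57, Add(119, Rational(-9, 4))) = Mul(57, Rational(467, 4)) = Rational(26619, 4)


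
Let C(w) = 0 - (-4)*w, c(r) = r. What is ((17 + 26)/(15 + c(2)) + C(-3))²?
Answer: 25921/289 ≈ 89.692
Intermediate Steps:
C(w) = 4*w (C(w) = 0 + 4*w = 4*w)
((17 + 26)/(15 + c(2)) + C(-3))² = ((17 + 26)/(15 + 2) + 4*(-3))² = (43/17 - 12)² = (-161/17)² = 25921/289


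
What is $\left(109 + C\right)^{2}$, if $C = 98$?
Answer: $42849$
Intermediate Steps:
$\left(109 + C\right)^{2} = \left(109 + 98\right)^{2} = 207^{2} = 42849$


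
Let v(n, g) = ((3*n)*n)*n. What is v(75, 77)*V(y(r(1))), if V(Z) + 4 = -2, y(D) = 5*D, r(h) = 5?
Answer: -7593750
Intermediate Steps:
v(n, g) = 3*n³ (v(n, g) = (3*n²)*n = 3*n³)
V(Z) = -6 (V(Z) = -4 - 2 = -6)
v(75, 77)*V(y(r(1))) = (3*75³)*(-6) = (3*421875)*(-6) = 1265625*(-6) = -7593750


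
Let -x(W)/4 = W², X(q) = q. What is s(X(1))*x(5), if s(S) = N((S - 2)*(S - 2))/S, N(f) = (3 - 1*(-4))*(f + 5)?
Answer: -4200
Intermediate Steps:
x(W) = -4*W²
N(f) = 35 + 7*f (N(f) = (3 + 4)*(5 + f) = 7*(5 + f) = 35 + 7*f)
s(S) = (35 + 7*(-2 + S)²)/S (s(S) = (35 + 7*((S - 2)*(S - 2)))/S = (35 + 7*((-2 + S)*(-2 + S)))/S = (35 + 7*(-2 + S)²)/S)
s(X(1))*x(5) = (7*(5 + (-2 + 1)²)/1)*(-4*5²) = (7*1*(5 + (-1)²))*(-4*25) = (7*1*(5 + 1))*(-100) = (7*1*6)*(-100) = 42*(-100) = -4200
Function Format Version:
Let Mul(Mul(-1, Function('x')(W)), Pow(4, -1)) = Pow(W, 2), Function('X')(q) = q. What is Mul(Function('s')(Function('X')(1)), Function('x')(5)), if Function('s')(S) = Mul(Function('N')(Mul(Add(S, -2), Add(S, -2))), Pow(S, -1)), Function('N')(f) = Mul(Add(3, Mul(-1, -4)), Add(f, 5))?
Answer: -4200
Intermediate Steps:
Function('x')(W) = Mul(-4, Pow(W, 2))
Function('N')(f) = Add(35, Mul(7, f)) (Function('N')(f) = Mul(Add(3, 4), Add(5, f)) = Mul(7, Add(5, f)) = Add(35, Mul(7, f)))
Function('s')(S) = Mul(Pow(S, -1), Add(35, Mul(7, Pow(Add(-2, S), 2)))) (Function('s')(S) = Mul(Add(35, Mul(7, Mul(Add(S, -2), Add(S, -2)))), Pow(S, -1)) = Mul(Add(35, Mul(7, Mul(Add(-2, S), Add(-2, S)))), Pow(S, -1)) = Mul(Add(35, Mul(7, Pow(Add(-2, S), 2))), Pow(S, -1)) = Mul(Pow(S, -1), Add(35, Mul(7, Pow(Add(-2, S), 2)))))
Mul(Function('s')(Function('X')(1)), Function('x')(5)) = Mul(Mul(7, Pow(1, -1), Add(5, Pow(Add(-2, 1), 2))), Mul(-4, Pow(5, 2))) = Mul(Mul(7, 1, Add(5, Pow(-1, 2))), Mul(-4, 25)) = Mul(Mul(7, 1, Add(5, 1)), -100) = Mul(Mul(7, 1, 6), -100) = Mul(42, -100) = -4200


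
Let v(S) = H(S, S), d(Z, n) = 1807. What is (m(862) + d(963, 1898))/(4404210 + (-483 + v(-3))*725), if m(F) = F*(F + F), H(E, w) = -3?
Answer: 99193/270124 ≈ 0.36721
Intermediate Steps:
v(S) = -3
m(F) = 2*F² (m(F) = F*(2*F) = 2*F²)
(m(862) + d(963, 1898))/(4404210 + (-483 + v(-3))*725) = (2*862² + 1807)/(4404210 + (-483 - 3)*725) = (2*743044 + 1807)/(4404210 - 486*725) = (1486088 + 1807)/(4404210 - 352350) = 1487895/4051860 = 1487895*(1/4051860) = 99193/270124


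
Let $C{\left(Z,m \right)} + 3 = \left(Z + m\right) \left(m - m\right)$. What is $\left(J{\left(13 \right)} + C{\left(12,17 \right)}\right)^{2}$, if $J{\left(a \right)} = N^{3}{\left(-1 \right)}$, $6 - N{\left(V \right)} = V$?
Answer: $115600$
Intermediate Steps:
$N{\left(V \right)} = 6 - V$
$J{\left(a \right)} = 343$ ($J{\left(a \right)} = \left(6 - -1\right)^{3} = \left(6 + 1\right)^{3} = 7^{3} = 343$)
$C{\left(Z,m \right)} = -3$ ($C{\left(Z,m \right)} = -3 + \left(Z + m\right) \left(m - m\right) = -3 + \left(Z + m\right) 0 = -3 + 0 = -3$)
$\left(J{\left(13 \right)} + C{\left(12,17 \right)}\right)^{2} = \left(343 - 3\right)^{2} = 340^{2} = 115600$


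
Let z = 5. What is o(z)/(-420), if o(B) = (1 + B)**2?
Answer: -3/35 ≈ -0.085714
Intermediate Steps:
o(z)/(-420) = (1 + 5)**2/(-420) = 6**2*(-1/420) = 36*(-1/420) = -3/35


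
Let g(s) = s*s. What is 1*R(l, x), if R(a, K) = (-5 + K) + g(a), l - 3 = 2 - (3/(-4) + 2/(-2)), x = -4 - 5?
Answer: 505/16 ≈ 31.563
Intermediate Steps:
g(s) = s²
x = -9
l = 27/4 (l = 3 + (2 - (3/(-4) + 2/(-2))) = 3 + (2 - (3*(-¼) + 2*(-½))) = 3 + (2 - (-¾ - 1)) = 3 + (2 - 1*(-7/4)) = 3 + (2 + 7/4) = 3 + 15/4 = 27/4 ≈ 6.7500)
R(a, K) = -5 + K + a² (R(a, K) = (-5 + K) + a² = -5 + K + a²)
1*R(l, x) = 1*(-5 - 9 + (27/4)²) = 1*(-5 - 9 + 729/16) = 1*(505/16) = 505/16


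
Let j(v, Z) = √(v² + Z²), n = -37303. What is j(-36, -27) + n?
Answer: -37258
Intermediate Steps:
j(v, Z) = √(Z² + v²)
j(-36, -27) + n = √((-27)² + (-36)²) - 37303 = √(729 + 1296) - 37303 = √2025 - 37303 = 45 - 37303 = -37258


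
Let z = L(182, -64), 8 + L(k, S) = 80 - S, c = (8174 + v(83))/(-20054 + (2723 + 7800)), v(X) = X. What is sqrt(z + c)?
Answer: sqrt(1363948581)/3177 ≈ 11.625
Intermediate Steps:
c = -8257/9531 (c = (8174 + 83)/(-20054 + (2723 + 7800)) = 8257/(-20054 + 10523) = 8257/(-9531) = 8257*(-1/9531) = -8257/9531 ≈ -0.86633)
L(k, S) = 72 - S (L(k, S) = -8 + (80 - S) = 72 - S)
z = 136 (z = 72 - 1*(-64) = 72 + 64 = 136)
sqrt(z + c) = sqrt(136 - 8257/9531) = sqrt(1287959/9531) = sqrt(1363948581)/3177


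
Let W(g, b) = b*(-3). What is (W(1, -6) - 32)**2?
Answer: 196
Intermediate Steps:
W(g, b) = -3*b
(W(1, -6) - 32)**2 = (-3*(-6) - 32)**2 = (18 - 32)**2 = (-14)**2 = 196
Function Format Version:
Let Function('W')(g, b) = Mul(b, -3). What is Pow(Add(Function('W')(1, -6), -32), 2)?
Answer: 196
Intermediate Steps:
Function('W')(g, b) = Mul(-3, b)
Pow(Add(Function('W')(1, -6), -32), 2) = Pow(Add(Mul(-3, -6), -32), 2) = Pow(Add(18, -32), 2) = Pow(-14, 2) = 196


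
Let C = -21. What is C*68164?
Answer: -1431444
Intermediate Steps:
C*68164 = -21*68164 = -1431444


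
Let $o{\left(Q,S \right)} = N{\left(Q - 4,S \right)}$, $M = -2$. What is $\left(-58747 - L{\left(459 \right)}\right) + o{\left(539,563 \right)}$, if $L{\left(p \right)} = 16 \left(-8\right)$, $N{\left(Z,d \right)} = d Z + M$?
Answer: $242584$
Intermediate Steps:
$N{\left(Z,d \right)} = -2 + Z d$ ($N{\left(Z,d \right)} = d Z - 2 = Z d - 2 = -2 + Z d$)
$o{\left(Q,S \right)} = -2 + S \left(-4 + Q\right)$ ($o{\left(Q,S \right)} = -2 + \left(Q - 4\right) S = -2 + \left(-4 + Q\right) S = -2 + S \left(-4 + Q\right)$)
$L{\left(p \right)} = -128$
$\left(-58747 - L{\left(459 \right)}\right) + o{\left(539,563 \right)} = \left(-58747 - -128\right) - \left(2 - 563 \left(-4 + 539\right)\right) = \left(-58747 + 128\right) + \left(-2 + 563 \cdot 535\right) = -58619 + \left(-2 + 301205\right) = -58619 + 301203 = 242584$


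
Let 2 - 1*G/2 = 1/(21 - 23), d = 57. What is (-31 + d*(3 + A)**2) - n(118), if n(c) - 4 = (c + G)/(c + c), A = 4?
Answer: 650765/236 ≈ 2757.5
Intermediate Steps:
G = 5 (G = 4 - 2/(21 - 23) = 4 - 2/(-2) = 4 - 2*(-1/2) = 4 + 1 = 5)
n(c) = 4 + (5 + c)/(2*c) (n(c) = 4 + (c + 5)/(c + c) = 4 + (5 + c)/((2*c)) = 4 + (5 + c)*(1/(2*c)) = 4 + (5 + c)/(2*c))
(-31 + d*(3 + A)**2) - n(118) = (-31 + 57*(3 + 4)**2) - (5 + 9*118)/(2*118) = (-31 + 57*7**2) - (5 + 1062)/(2*118) = (-31 + 57*49) - 1067/(2*118) = (-31 + 2793) - 1*1067/236 = 2762 - 1067/236 = 650765/236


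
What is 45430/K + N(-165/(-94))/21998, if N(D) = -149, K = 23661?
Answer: 90531241/47317698 ≈ 1.9133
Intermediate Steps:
45430/K + N(-165/(-94))/21998 = 45430/23661 - 149/21998 = 45430*(1/23661) - 149*1/21998 = 4130/2151 - 149/21998 = 90531241/47317698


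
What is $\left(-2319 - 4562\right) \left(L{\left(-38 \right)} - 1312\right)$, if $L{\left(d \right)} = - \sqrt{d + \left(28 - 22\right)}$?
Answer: $9027872 + 27524 i \sqrt{2} \approx 9.0279 \cdot 10^{6} + 38925.0 i$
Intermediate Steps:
$L{\left(d \right)} = - \sqrt{6 + d}$ ($L{\left(d \right)} = - \sqrt{d + 6} = - \sqrt{6 + d}$)
$\left(-2319 - 4562\right) \left(L{\left(-38 \right)} - 1312\right) = \left(-2319 - 4562\right) \left(- \sqrt{6 - 38} - 1312\right) = - 6881 \left(- \sqrt{-32} - 1312\right) = - 6881 \left(- 4 i \sqrt{2} - 1312\right) = - 6881 \left(-1312 - 4 i \sqrt{2}\right) = 9027872 + 27524 i \sqrt{2}$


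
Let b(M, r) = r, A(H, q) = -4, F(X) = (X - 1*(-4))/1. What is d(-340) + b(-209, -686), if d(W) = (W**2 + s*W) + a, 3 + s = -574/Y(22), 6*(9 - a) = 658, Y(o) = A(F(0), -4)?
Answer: 201130/3 ≈ 67043.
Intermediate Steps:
F(X) = 4 + X (F(X) = (X + 4)*1 = (4 + X)*1 = 4 + X)
Y(o) = -4
a = -302/3 (a = 9 - 1/6*658 = 9 - 329/3 = -302/3 ≈ -100.67)
s = 281/2 (s = -3 - 574/(-4) = -3 - 574*(-1/4) = -3 + 287/2 = 281/2 ≈ 140.50)
d(W) = -302/3 + W**2 + 281*W/2 (d(W) = (W**2 + 281*W/2) - 302/3 = -302/3 + W**2 + 281*W/2)
d(-340) + b(-209, -686) = (-302/3 + (-340)**2 + (281/2)*(-340)) - 686 = (-302/3 + 115600 - 47770) - 686 = 203188/3 - 686 = 201130/3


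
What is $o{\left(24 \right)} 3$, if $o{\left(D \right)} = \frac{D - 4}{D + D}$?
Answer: $\frac{5}{4} \approx 1.25$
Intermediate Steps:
$o{\left(D \right)} = \frac{-4 + D}{2 D}$
$o{\left(24 \right)} 3 = \frac{-4 + 24}{2 \cdot 24} \cdot 3 = \frac{1}{2} \cdot \frac{1}{24} \cdot 20 \cdot 3 = \frac{5}{12} \cdot 3 = \frac{5}{4}$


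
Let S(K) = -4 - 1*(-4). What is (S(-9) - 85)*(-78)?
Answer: 6630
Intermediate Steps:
S(K) = 0 (S(K) = -4 + 4 = 0)
(S(-9) - 85)*(-78) = (0 - 85)*(-78) = -85*(-78) = 6630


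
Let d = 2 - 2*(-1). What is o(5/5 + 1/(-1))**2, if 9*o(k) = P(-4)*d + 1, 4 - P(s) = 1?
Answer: 169/81 ≈ 2.0864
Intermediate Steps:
P(s) = 3 (P(s) = 4 - 1*1 = 4 - 1 = 3)
d = 4 (d = 2 + 2 = 4)
o(k) = 13/9 (o(k) = (3*4 + 1)/9 = (12 + 1)/9 = (1/9)*13 = 13/9)
o(5/5 + 1/(-1))**2 = (13/9)**2 = 169/81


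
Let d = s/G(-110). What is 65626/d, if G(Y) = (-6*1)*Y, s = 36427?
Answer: 43313160/36427 ≈ 1189.0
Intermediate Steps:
G(Y) = -6*Y
d = 36427/660 (d = 36427/((-6*(-110))) = 36427/660 ≈ 55.192)
65626/d = 65626/(36427/660) = 65626*(660/36427) = 43313160/36427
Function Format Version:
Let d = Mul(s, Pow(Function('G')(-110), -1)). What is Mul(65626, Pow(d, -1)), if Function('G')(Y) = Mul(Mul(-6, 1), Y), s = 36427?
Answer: Rational(43313160, 36427) ≈ 1189.0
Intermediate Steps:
Function('G')(Y) = Mul(-6, Y)
d = Rational(36427, 660) (d = Mul(36427, Pow(Mul(-6, -110), -1)) = Mul(36427, Pow(660, -1)) = Mul(36427, Rational(1, 660)) = Rational(36427, 660) ≈ 55.192)
Mul(65626, Pow(d, -1)) = Mul(65626, Pow(Rational(36427, 660), -1)) = Mul(65626, Rational(660, 36427)) = Rational(43313160, 36427)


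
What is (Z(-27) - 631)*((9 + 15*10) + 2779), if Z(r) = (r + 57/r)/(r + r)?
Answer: -450107476/243 ≈ -1.8523e+6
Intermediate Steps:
Z(r) = (r + 57/r)/(2*r) (Z(r) = (r + 57/r)/((2*r)) = (r + 57/r)*(1/(2*r)) = (r + 57/r)/(2*r))
(Z(-27) - 631)*((9 + 15*10) + 2779) = ((½)*(57 + (-27)²)/(-27)² - 631)*((9 + 15*10) + 2779) = ((½)*(1/729)*(57 + 729) - 631)*((9 + 150) + 2779) = ((½)*(1/729)*786 - 631)*(159 + 2779) = (131/243 - 631)*2938 = -153202/243*2938 = -450107476/243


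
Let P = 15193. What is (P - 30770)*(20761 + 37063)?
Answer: -900724448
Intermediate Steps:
(P - 30770)*(20761 + 37063) = (15193 - 30770)*(20761 + 37063) = -15577*57824 = -900724448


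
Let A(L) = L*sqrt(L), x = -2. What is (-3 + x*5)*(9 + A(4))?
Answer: -221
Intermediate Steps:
A(L) = L**(3/2)
(-3 + x*5)*(9 + A(4)) = (-3 - 2*5)*(9 + 4**(3/2)) = (-3 - 10)*(9 + 8) = -13*17 = -221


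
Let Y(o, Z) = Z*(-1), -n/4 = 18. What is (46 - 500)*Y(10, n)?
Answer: -32688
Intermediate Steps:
n = -72 (n = -4*18 = -72)
Y(o, Z) = -Z
(46 - 500)*Y(10, n) = (46 - 500)*(-1*(-72)) = -454*72 = -32688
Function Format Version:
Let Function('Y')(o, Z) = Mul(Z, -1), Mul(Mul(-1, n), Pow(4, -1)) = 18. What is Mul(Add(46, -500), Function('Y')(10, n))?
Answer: -32688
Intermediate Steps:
n = -72 (n = Mul(-4, 18) = -72)
Function('Y')(o, Z) = Mul(-1, Z)
Mul(Add(46, -500), Function('Y')(10, n)) = Mul(Add(46, -500), Mul(-1, -72)) = Mul(-454, 72) = -32688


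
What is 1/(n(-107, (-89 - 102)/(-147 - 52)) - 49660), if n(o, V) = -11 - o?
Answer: -1/49564 ≈ -2.0176e-5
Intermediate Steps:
1/(n(-107, (-89 - 102)/(-147 - 52)) - 49660) = 1/((-11 - 1*(-107)) - 49660) = 1/((-11 + 107) - 49660) = 1/(96 - 49660) = 1/(-49564) = -1/49564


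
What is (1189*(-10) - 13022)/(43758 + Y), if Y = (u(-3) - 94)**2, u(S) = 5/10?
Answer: -99648/210001 ≈ -0.47451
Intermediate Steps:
u(S) = 1/2 (u(S) = 5*(1/10) = 1/2)
Y = 34969/4 (Y = (1/2 - 94)**2 = (-187/2)**2 = 34969/4 ≈ 8742.3)
(1189*(-10) - 13022)/(43758 + Y) = (1189*(-10) - 13022)/(43758 + 34969/4) = (-11890 - 13022)/(210001/4) = -24912*4/210001 = -99648/210001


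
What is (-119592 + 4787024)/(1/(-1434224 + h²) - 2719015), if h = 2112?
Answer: -2017877544320/1175515639257 ≈ -1.7166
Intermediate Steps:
(-119592 + 4787024)/(1/(-1434224 + h²) - 2719015) = (-119592 + 4787024)/(1/(-1434224 + 2112²) - 2719015) = 4667432/(1/(-1434224 + 4460544) - 2719015) = 4667432/(1/3026320 - 2719015) = 4667432/(-8228609474799/3026320) = 4667432*(-3026320/8228609474799) = -2017877544320/1175515639257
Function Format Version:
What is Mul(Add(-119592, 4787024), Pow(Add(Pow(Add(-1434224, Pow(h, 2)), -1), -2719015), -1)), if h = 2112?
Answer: Rational(-2017877544320, 1175515639257) ≈ -1.7166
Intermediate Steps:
Mul(Add(-119592, 4787024), Pow(Add(Pow(Add(-1434224, Pow(h, 2)), -1), -2719015), -1)) = Mul(Add(-119592, 4787024), Pow(Add(Pow(Add(-1434224, Pow(2112, 2)), -1), -2719015), -1)) = Mul(4667432, Pow(Add(Pow(Add(-1434224, 4460544), -1), -2719015), -1)) = Mul(4667432, Pow(Add(Pow(3026320, -1), -2719015), -1)) = Mul(4667432, Pow(Add(Rational(1, 3026320), -2719015), -1)) = Mul(4667432, Pow(Rational(-8228609474799, 3026320), -1)) = Mul(4667432, Rational(-3026320, 8228609474799)) = Rational(-2017877544320, 1175515639257)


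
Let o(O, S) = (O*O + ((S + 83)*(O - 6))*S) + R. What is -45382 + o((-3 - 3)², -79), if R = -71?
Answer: -53637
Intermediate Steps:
o(O, S) = -71 + O² + S*(-6 + O)*(83 + S) (o(O, S) = (O*O + ((S + 83)*(O - 6))*S) - 71 = (O² + ((83 + S)*(-6 + O))*S) - 71 = (O² + ((-6 + O)*(83 + S))*S) - 71 = (O² + S*(-6 + O)*(83 + S)) - 71 = -71 + O² + S*(-6 + O)*(83 + S))
-45382 + o((-3 - 3)², -79) = -45382 + (-71 + ((-3 - 3)²)² - 498*(-79) - 6*(-79)² + (-3 - 3)²*(-79)² + 83*(-3 - 3)²*(-79)) = -45382 + (-71 + ((-6)²)² + 39342 - 6*6241 + (-6)²*6241 + 83*(-6)²*(-79)) = -45382 + (-71 + 36² + 39342 - 37446 + 36*6241 + 83*36*(-79)) = -45382 + (-71 + 1296 + 39342 - 37446 + 224676 - 236052) = -45382 - 8255 = -53637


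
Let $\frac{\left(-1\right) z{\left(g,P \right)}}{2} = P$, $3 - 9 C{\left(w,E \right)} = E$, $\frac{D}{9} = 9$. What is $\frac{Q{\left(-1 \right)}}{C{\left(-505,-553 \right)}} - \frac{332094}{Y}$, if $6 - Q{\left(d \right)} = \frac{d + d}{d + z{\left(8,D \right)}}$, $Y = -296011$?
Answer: $\frac{8174293914}{6706721227} \approx 1.2188$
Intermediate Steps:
$D = 81$ ($D = 9 \cdot 9 = 81$)
$C{\left(w,E \right)} = \frac{1}{3} - \frac{E}{9}$
$z{\left(g,P \right)} = - 2 P$
$Q{\left(d \right)} = 6 - \frac{2 d}{-162 + d}$ ($Q{\left(d \right)} = 6 - \frac{d + d}{d - 162} = 6 - \frac{2 d}{d - 162} = 6 - \frac{2 d}{-162 + d}$)
$\frac{Q{\left(-1 \right)}}{C{\left(-505,-553 \right)}} - \frac{332094}{Y} = \frac{4 \frac{1}{-162 - 1} \left(-243 - 1\right)}{\frac{1}{3} - - \frac{553}{9}} - \frac{332094}{-296011} = \frac{4 \frac{1}{-163} \left(-244\right)}{\frac{1}{3} + \frac{553}{9}} - - \frac{332094}{296011} = \frac{4 \left(- \frac{1}{163}\right) \left(-244\right)}{\frac{556}{9}} + \frac{332094}{296011} = \frac{976}{163} \cdot \frac{9}{556} + \frac{332094}{296011} = \frac{2196}{22657} + \frac{332094}{296011} = \frac{8174293914}{6706721227}$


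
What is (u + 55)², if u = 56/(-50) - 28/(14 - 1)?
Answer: 282609721/105625 ≈ 2675.6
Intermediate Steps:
u = -1064/325 (u = 56*(-1/50) - 28/13 = -28/25 - 28*1/13 = -28/25 - 28/13 = -1064/325 ≈ -3.2738)
(u + 55)² = (-1064/325 + 55)² = (16811/325)² = 282609721/105625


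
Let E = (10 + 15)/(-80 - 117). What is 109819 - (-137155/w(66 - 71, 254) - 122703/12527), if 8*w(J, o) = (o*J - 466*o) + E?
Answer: 32422637319219108/295235371421 ≈ 1.0982e+5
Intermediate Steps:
E = -25/197 (E = 25/(-197) = 25*(-1/197) = -25/197 ≈ -0.12690)
w(J, o) = -25/1576 - 233*o/4 + J*o/8 (w(J, o) = ((o*J - 466*o) - 25/197)/8 = ((J*o - 466*o) - 25/197)/8 = ((-466*o + J*o) - 25/197)/8 = (-25/197 - 466*o + J*o)/8 = -25/1576 - 233*o/4 + J*o/8)
109819 - (-137155/w(66 - 71, 254) - 122703/12527) = 109819 - (-137155/(-25/1576 - 233/4*254 + (⅛)*(66 - 71)*254) - 122703/12527) = 109819 - (-137155/(-25/1576 - 29591/2 + (⅛)*(-5)*254) - 122703*1/12527) = 109819 - (-137155/(-25/1576 - 29591/2 - 635/4) - 122703/12527) = 109819 - (-137155/(-23567923/1576) - 122703/12527) = 109819 - (-137155*(-1576/23567923) - 122703/12527) = 109819 - (216156280/23567923 - 122703/12527) = 109819 - 1*(-184065136309/295235371421) = 109819 + 184065136309/295235371421 = 32422637319219108/295235371421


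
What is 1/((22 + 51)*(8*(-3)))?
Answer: -1/1752 ≈ -0.00057078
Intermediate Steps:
1/((22 + 51)*(8*(-3))) = 1/(73*(-24)) = 1/(-1752) = -1/1752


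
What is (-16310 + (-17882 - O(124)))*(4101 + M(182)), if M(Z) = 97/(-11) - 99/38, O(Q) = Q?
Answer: -29330622994/209 ≈ -1.4034e+8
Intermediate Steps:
M(Z) = -4775/418 (M(Z) = 97*(-1/11) - 99*1/38 = -97/11 - 99/38 = -4775/418)
(-16310 + (-17882 - O(124)))*(4101 + M(182)) = (-16310 + (-17882 - 1*124))*(4101 - 4775/418) = (-16310 + (-17882 - 124))*(1709443/418) = (-16310 - 18006)*(1709443/418) = -34316*1709443/418 = -29330622994/209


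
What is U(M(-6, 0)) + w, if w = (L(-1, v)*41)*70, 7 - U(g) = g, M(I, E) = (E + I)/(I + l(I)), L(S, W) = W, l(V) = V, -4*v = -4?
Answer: 5753/2 ≈ 2876.5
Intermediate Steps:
v = 1 (v = -¼*(-4) = 1)
M(I, E) = (E + I)/(2*I) (M(I, E) = (E + I)/(I + I) = (E + I)/((2*I)) = (E + I)*(1/(2*I)) = (E + I)/(2*I))
U(g) = 7 - g
w = 2870 (w = (1*41)*70 = 41*70 = 2870)
U(M(-6, 0)) + w = (7 - (0 - 6)/(2*(-6))) + 2870 = (7 - (-1)*(-6)/(2*6)) + 2870 = (7 - 1*½) + 2870 = (7 - ½) + 2870 = 13/2 + 2870 = 5753/2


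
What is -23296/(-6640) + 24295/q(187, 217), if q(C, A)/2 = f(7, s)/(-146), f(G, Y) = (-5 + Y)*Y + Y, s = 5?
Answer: -147201949/415 ≈ -3.5470e+5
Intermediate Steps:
f(G, Y) = Y + Y*(-5 + Y) (f(G, Y) = Y*(-5 + Y) + Y = Y + Y*(-5 + Y))
q(C, A) = -5/73 (q(C, A) = 2*((5*(-4 + 5))/(-146)) = 2*((5*1)*(-1/146)) = 2*(5*(-1/146)) = 2*(-5/146) = -5/73)
-23296/(-6640) + 24295/q(187, 217) = -23296/(-6640) + 24295/(-5/73) = -23296*(-1/6640) + 24295*(-73/5) = 1456/415 - 354707 = -147201949/415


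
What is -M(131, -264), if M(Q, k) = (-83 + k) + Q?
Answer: 216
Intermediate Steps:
M(Q, k) = -83 + Q + k
-M(131, -264) = -(-83 + 131 - 264) = -1*(-216) = 216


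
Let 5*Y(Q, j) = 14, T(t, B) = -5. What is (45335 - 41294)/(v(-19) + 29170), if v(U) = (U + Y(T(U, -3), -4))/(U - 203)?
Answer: 1495170/10792927 ≈ 0.13853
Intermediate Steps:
Y(Q, j) = 14/5 (Y(Q, j) = (⅕)*14 = 14/5)
v(U) = (14/5 + U)/(-203 + U) (v(U) = (U + 14/5)/(U - 203) = (14/5 + U)/(-203 + U))
(45335 - 41294)/(v(-19) + 29170) = (45335 - 41294)/((14/5 - 19)/(-203 - 19) + 29170) = 4041/(-81/5/(-222) + 29170) = 4041/(-1/222*(-81/5) + 29170) = 4041/(27/370 + 29170) = 4041/(10792927/370) = 4041*(370/10792927) = 1495170/10792927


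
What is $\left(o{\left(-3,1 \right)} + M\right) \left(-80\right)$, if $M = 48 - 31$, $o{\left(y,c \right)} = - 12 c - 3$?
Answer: $-160$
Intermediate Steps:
$o{\left(y,c \right)} = -3 - 12 c$
$M = 17$ ($M = 48 - 31 = 17$)
$\left(o{\left(-3,1 \right)} + M\right) \left(-80\right) = \left(\left(-3 - 12\right) + 17\right) \left(-80\right) = \left(-15 + 17\right) \left(-80\right) = 2 \left(-80\right) = -160$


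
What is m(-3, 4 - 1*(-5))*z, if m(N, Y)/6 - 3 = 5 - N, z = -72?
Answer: -4752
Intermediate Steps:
m(N, Y) = 48 - 6*N (m(N, Y) = 18 + 6*(5 - N) = 18 + (30 - 6*N) = 48 - 6*N)
m(-3, 4 - 1*(-5))*z = (48 - 6*(-3))*(-72) = (48 + 18)*(-72) = 66*(-72) = -4752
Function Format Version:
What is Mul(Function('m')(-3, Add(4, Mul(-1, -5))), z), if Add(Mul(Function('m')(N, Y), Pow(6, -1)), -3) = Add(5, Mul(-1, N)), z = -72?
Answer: -4752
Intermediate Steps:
Function('m')(N, Y) = Add(48, Mul(-6, N)) (Function('m')(N, Y) = Add(18, Mul(6, Add(5, Mul(-1, N)))) = Add(18, Add(30, Mul(-6, N))) = Add(48, Mul(-6, N)))
Mul(Function('m')(-3, Add(4, Mul(-1, -5))), z) = Mul(Add(48, Mul(-6, -3)), -72) = Mul(Add(48, 18), -72) = Mul(66, -72) = -4752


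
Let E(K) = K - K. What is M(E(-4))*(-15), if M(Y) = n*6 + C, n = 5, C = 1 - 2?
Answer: -435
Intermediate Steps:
C = -1
E(K) = 0
M(Y) = 29 (M(Y) = 5*6 - 1 = 30 - 1 = 29)
M(E(-4))*(-15) = 29*(-15) = -435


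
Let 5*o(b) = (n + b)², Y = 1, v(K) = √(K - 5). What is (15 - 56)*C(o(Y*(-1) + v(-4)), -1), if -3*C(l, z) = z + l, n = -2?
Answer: -41/3 - 246*I/5 ≈ -13.667 - 49.2*I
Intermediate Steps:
v(K) = √(-5 + K)
o(b) = (-2 + b)²/5
C(l, z) = -l/3 - z/3 (C(l, z) = -(z + l)/3 = -(l + z)/3 = -l/3 - z/3)
(15 - 56)*C(o(Y*(-1) + v(-4)), -1) = (15 - 56)*(-(-2 + (1*(-1) + √(-5 - 4)))²/15 - ⅓*(-1)) = -41*(-(-2 + (-1 + √(-9)))²/15 + ⅓) = -41*(-(-2 + (-1 + 3*I))²/15 + ⅓) = -41*(-(-3 + 3*I)²/15 + ⅓) = -41*(⅓ - (-3 + 3*I)²/15) = -41/3 + 41*(-3 + 3*I)²/15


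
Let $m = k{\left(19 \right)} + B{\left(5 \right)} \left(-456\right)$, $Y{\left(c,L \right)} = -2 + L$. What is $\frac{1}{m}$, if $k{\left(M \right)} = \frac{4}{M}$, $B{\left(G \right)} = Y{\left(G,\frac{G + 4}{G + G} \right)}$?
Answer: $\frac{95}{47672} \approx 0.0019928$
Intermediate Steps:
$B{\left(G \right)} = -2 + \frac{4 + G}{2 G}$ ($B{\left(G \right)} = -2 + \frac{G + 4}{G + G} = -2 + \frac{4 + G}{2 G}$)
$m = \frac{47672}{95}$ ($m = \frac{4}{19} + \left(- \frac{3}{2} + \frac{2}{5}\right) \left(-456\right) = \frac{4}{19} - - \frac{2508}{5} = \frac{4}{19} + \frac{2508}{5} = \frac{47672}{95} \approx 501.81$)
$\frac{1}{m} = \frac{1}{\frac{47672}{95}} = \frac{95}{47672}$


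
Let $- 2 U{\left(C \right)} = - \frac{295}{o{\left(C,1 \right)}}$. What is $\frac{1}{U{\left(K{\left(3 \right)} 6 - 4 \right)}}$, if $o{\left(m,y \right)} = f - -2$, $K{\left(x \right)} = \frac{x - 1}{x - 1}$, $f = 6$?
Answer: $\frac{16}{295} \approx 0.054237$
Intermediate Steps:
$K{\left(x \right)} = 1$ ($K{\left(x \right)} = \frac{-1 + x}{-1 + x} = 1$)
$o{\left(m,y \right)} = 8$ ($o{\left(m,y \right)} = 6 - -2 = 6 + 2 = 8$)
$U{\left(C \right)} = \frac{295}{16}$ ($U{\left(C \right)} = - \frac{\left(-295\right) \frac{1}{8}}{2} = \left(- \frac{1}{2}\right) \left(- \frac{295}{8}\right) = \frac{295}{16}$)
$\frac{1}{U{\left(K{\left(3 \right)} 6 - 4 \right)}} = \frac{1}{\frac{295}{16}} = \frac{16}{295}$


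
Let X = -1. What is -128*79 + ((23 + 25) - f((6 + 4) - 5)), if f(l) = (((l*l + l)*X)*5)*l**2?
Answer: -6314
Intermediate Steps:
f(l) = l**2*(-5*l - 5*l**2) (f(l) = (((l*l + l)*(-1))*5)*l**2 = (((l**2 + l)*(-1))*5)*l**2 = (((l + l**2)*(-1))*5)*l**2 = ((-l - l**2)*5)*l**2 = (-5*l - 5*l**2)*l**2 = l**2*(-5*l - 5*l**2))
-128*79 + ((23 + 25) - f((6 + 4) - 5)) = -128*79 + ((23 + 25) - 5*((6 + 4) - 5)**3*(-1 - ((6 + 4) - 5))) = -10112 + (48 - 5*(10 - 5)**3*(-1 - (10 - 5))) = -10112 + (48 - 5*5**3*(-1 - 1*5)) = -10112 + (48 - 5*125*(-1 - 5)) = -10112 + (48 - 5*125*(-6)) = -10112 + (48 - 1*(-3750)) = -10112 + (48 + 3750) = -10112 + 3798 = -6314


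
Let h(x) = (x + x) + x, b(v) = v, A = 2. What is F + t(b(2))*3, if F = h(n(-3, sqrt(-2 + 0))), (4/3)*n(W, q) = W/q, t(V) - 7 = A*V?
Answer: 33 + 27*I*sqrt(2)/8 ≈ 33.0 + 4.773*I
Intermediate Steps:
t(V) = 7 + 2*V
n(W, q) = 3*W/(4*q) (n(W, q) = 3*(W/q)/4 = 3*W/(4*q))
h(x) = 3*x (h(x) = 2*x + x = 3*x)
F = 27*I*sqrt(2)/8 (F = 3*((3/4)*(-3)/sqrt(-2 + 0)) = 3*((3/4)*(-3)/sqrt(-2)) = 3*((3/4)*(-3)/(I*sqrt(2))) = 3*((3/4)*(-3)*(-I*sqrt(2)/2)) = 3*(9*I*sqrt(2)/8) = 27*I*sqrt(2)/8 ≈ 4.773*I)
F + t(b(2))*3 = 27*I*sqrt(2)/8 + (7 + 2*2)*3 = 27*I*sqrt(2)/8 + (7 + 4)*3 = 27*I*sqrt(2)/8 + 11*3 = 27*I*sqrt(2)/8 + 33 = 33 + 27*I*sqrt(2)/8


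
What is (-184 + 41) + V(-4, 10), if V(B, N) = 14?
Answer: -129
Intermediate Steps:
(-184 + 41) + V(-4, 10) = (-184 + 41) + 14 = -143 + 14 = -129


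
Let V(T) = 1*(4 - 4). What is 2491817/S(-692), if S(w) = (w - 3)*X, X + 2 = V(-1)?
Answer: 2491817/1390 ≈ 1792.7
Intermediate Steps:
V(T) = 0 (V(T) = 1*0 = 0)
X = -2 (X = -2 + 0 = -2)
S(w) = 6 - 2*w (S(w) = (w - 3)*(-2) = (-3 + w)*(-2) = 6 - 2*w)
2491817/S(-692) = 2491817/(6 - 2*(-692)) = 2491817/(6 + 1384) = 2491817/1390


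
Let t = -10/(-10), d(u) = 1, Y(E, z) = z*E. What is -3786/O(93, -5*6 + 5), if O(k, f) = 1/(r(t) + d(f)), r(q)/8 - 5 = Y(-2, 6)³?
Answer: 52182438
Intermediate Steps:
Y(E, z) = E*z
t = 1 (t = -10*(-⅒) = 1)
r(q) = -13784 (r(q) = 40 + 8*(-2*6)³ = 40 + 8*(-12)³ = 40 + 8*(-1728) = 40 - 13824 = -13784)
O(k, f) = -1/13783 (O(k, f) = 1/(-13784 + 1) = 1/(-13783) = -1/13783)
-3786/O(93, -5*6 + 5) = -3786/(-1/13783) = -3786*(-13783) = 52182438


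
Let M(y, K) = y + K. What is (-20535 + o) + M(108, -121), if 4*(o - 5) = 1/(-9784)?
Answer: -803970849/39136 ≈ -20543.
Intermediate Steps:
M(y, K) = K + y
o = 195679/39136 (o = 5 + (¼)/(-9784) = 5 + (¼)*(-1/9784) = 5 - 1/39136 = 195679/39136 ≈ 5.0000)
(-20535 + o) + M(108, -121) = (-20535 + 195679/39136) + (-121 + 108) = -803462081/39136 - 13 = -803970849/39136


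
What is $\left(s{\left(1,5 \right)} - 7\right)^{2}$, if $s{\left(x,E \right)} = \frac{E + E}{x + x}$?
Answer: $4$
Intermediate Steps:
$s{\left(x,E \right)} = \frac{E}{x}$ ($s{\left(x,E \right)} = \frac{2 E}{2 x} = 2 E \frac{1}{2 x} = \frac{E}{x}$)
$\left(s{\left(1,5 \right)} - 7\right)^{2} = \left(\frac{5}{1} - 7\right)^{2} = \left(5 \cdot 1 - 7\right)^{2} = \left(5 - 7\right)^{2} = \left(-2\right)^{2} = 4$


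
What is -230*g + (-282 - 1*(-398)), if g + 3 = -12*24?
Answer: 67046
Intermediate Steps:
g = -291 (g = -3 - 12*24 = -3 - 288 = -291)
-230*g + (-282 - 1*(-398)) = -230*(-291) + (-282 - 1*(-398)) = 66930 + (-282 + 398) = 66930 + 116 = 67046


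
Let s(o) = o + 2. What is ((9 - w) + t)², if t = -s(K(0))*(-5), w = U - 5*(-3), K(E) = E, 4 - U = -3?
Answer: 9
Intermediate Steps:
U = 7 (U = 4 - 1*(-3) = 4 + 3 = 7)
s(o) = 2 + o
w = 22 (w = 7 - 5*(-3) = 7 + 15 = 22)
t = 10 (t = -(2 + 0)*(-5) = -1*2*(-5) = -2*(-5) = 10)
((9 - w) + t)² = ((9 - 1*22) + 10)² = ((9 - 22) + 10)² = (-13 + 10)² = (-3)² = 9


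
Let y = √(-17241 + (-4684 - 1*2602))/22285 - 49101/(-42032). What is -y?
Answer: -49101/42032 - I*√24527/22285 ≈ -1.1682 - 0.0070276*I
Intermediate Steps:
y = 49101/42032 + I*√24527/22285 (y = √(-17241 + (-4684 - 2602))*(1/22285) - 49101*(-1/42032) = √(-17241 - 7286)*(1/22285) + 49101/42032 = √(-24527)*(1/22285) + 49101/42032 = (I*√24527)*(1/22285) + 49101/42032 = I*√24527/22285 + 49101/42032 = 49101/42032 + I*√24527/22285 ≈ 1.1682 + 0.0070276*I)
-y = -(49101/42032 + I*√24527/22285) = -49101/42032 - I*√24527/22285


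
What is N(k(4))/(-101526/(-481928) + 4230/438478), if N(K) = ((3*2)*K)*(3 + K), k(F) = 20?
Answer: 48602409884320/3879622739 ≈ 12528.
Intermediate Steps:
N(K) = 6*K*(3 + K) (N(K) = (6*K)*(3 + K) = 6*K*(3 + K))
N(k(4))/(-101526/(-481928) + 4230/438478) = (6*20*(3 + 20))/(-101526/(-481928) + 4230/438478) = (6*20*23)/(-101526*(-1/481928) + 4230*(1/438478)) = 2760/(50763/240964 + 2115/219239) = 2760/(11638868217/52828706396) = 2760*(52828706396/11638868217) = 48602409884320/3879622739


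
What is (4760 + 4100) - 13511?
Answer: -4651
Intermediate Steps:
(4760 + 4100) - 13511 = 8860 - 13511 = -4651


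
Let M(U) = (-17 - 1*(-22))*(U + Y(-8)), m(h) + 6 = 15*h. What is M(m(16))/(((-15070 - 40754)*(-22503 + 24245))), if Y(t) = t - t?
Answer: -15/1246736 ≈ -1.2031e-5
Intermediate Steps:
m(h) = -6 + 15*h
Y(t) = 0
M(U) = 5*U (M(U) = (-17 - 1*(-22))*(U + 0) = (-17 + 22)*U = 5*U)
M(m(16))/(((-15070 - 40754)*(-22503 + 24245))) = (5*(-6 + 15*16))/(((-15070 - 40754)*(-22503 + 24245))) = (5*(-6 + 240))/((-55824*1742)) = (5*234)/(-97245408) = 1170*(-1/97245408) = -15/1246736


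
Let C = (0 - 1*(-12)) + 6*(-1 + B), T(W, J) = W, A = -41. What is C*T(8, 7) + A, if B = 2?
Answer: 103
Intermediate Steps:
C = 18 (C = (0 - 1*(-12)) + 6*(-1 + 2) = (0 + 12) + 6*1 = 12 + 6 = 18)
C*T(8, 7) + A = 18*8 - 41 = 144 - 41 = 103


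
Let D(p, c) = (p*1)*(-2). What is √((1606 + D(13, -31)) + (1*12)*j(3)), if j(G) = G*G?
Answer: 2*√422 ≈ 41.085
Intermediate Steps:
j(G) = G²
D(p, c) = -2*p (D(p, c) = p*(-2) = -2*p)
√((1606 + D(13, -31)) + (1*12)*j(3)) = √((1606 - 2*13) + (1*12)*3²) = √((1606 - 26) + 12*9) = √(1580 + 108) = √1688 = 2*√422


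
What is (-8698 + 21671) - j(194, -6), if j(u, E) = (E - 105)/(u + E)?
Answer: 2439035/188 ≈ 12974.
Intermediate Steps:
j(u, E) = (-105 + E)/(E + u)
(-8698 + 21671) - j(194, -6) = (-8698 + 21671) - (-105 - 6)/(-6 + 194) = 12973 - (-111)/188 = 12973 - 1*(-111/188) = 12973 + 111/188 = 2439035/188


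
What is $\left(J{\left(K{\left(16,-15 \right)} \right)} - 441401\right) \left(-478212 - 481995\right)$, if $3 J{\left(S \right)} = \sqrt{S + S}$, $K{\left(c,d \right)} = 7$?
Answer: $423836330007 - 320069 \sqrt{14} \approx 4.2383 \cdot 10^{11}$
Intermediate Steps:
$J{\left(S \right)} = \frac{\sqrt{2} \sqrt{S}}{3}$ ($J{\left(S \right)} = \frac{\sqrt{S + S}}{3} = \frac{\sqrt{2 S}}{3} = \frac{\sqrt{2} \sqrt{S}}{3}$)
$\left(J{\left(K{\left(16,-15 \right)} \right)} - 441401\right) \left(-478212 - 481995\right) = \left(\frac{\sqrt{2} \sqrt{7}}{3} - 441401\right) \left(-478212 - 481995\right) = \left(\frac{\sqrt{14}}{3} - 441401\right) \left(-960207\right) = \left(-441401 + \frac{\sqrt{14}}{3}\right) \left(-960207\right) = 423836330007 - 320069 \sqrt{14}$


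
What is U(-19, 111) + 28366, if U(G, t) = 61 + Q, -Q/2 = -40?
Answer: 28507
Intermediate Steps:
Q = 80 (Q = -2*(-40) = 80)
U(G, t) = 141 (U(G, t) = 61 + 80 = 141)
U(-19, 111) + 28366 = 141 + 28366 = 28507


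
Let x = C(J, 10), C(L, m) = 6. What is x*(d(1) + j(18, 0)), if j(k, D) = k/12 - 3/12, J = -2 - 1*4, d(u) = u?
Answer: 27/2 ≈ 13.500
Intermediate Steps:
J = -6 (J = -2 - 4 = -6)
x = 6
j(k, D) = -¼ + k/12 (j(k, D) = k*(1/12) - 3*1/12 = k/12 - ¼ = -¼ + k/12)
x*(d(1) + j(18, 0)) = 6*(1 + (-¼ + (1/12)*18)) = 6*(1 + (-¼ + 3/2)) = 6*(1 + 5/4) = 6*(9/4) = 27/2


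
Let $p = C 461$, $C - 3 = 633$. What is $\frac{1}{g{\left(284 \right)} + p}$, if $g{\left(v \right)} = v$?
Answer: $\frac{1}{293480} \approx 3.4074 \cdot 10^{-6}$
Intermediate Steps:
$C = 636$ ($C = 3 + 633 = 636$)
$p = 293196$ ($p = 636 \cdot 461 = 293196$)
$\frac{1}{g{\left(284 \right)} + p} = \frac{1}{284 + 293196} = \frac{1}{293480}$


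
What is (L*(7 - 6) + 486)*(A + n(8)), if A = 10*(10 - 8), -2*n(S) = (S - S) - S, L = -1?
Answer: 11640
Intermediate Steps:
n(S) = S/2 (n(S) = -((S - S) - S)/2 = -(0 - S)/2 = -(-1)*S/2 = S/2)
A = 20 (A = 10*2 = 20)
(L*(7 - 6) + 486)*(A + n(8)) = (-(7 - 6) + 486)*(20 + (½)*8) = (-1*1 + 486)*(20 + 4) = (-1 + 486)*24 = 485*24 = 11640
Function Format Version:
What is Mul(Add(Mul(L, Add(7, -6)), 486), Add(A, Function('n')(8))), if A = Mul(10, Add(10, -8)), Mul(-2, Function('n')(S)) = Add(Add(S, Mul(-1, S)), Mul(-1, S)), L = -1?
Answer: 11640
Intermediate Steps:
Function('n')(S) = Mul(Rational(1, 2), S) (Function('n')(S) = Mul(Rational(-1, 2), Add(Add(S, Mul(-1, S)), Mul(-1, S))) = Mul(Rational(-1, 2), Add(0, Mul(-1, S))) = Mul(Rational(-1, 2), Mul(-1, S)) = Mul(Rational(1, 2), S))
A = 20 (A = Mul(10, 2) = 20)
Mul(Add(Mul(L, Add(7, -6)), 486), Add(A, Function('n')(8))) = Mul(Add(Mul(-1, Add(7, -6)), 486), Add(20, Mul(Rational(1, 2), 8))) = Mul(Add(Mul(-1, 1), 486), Add(20, 4)) = Mul(Add(-1, 486), 24) = Mul(485, 24) = 11640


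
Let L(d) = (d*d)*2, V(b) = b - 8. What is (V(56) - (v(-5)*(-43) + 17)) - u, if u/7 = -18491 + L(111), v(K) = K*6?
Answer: -44316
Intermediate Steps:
v(K) = 6*K
V(b) = -8 + b
L(d) = 2*d² (L(d) = d²*2 = 2*d²)
u = 43057 (u = 7*(-18491 + 2*111²) = 7*(-18491 + 2*12321) = 7*(-18491 + 24642) = 7*6151 = 43057)
(V(56) - (v(-5)*(-43) + 17)) - u = ((-8 + 56) - ((6*(-5))*(-43) + 17)) - 1*43057 = (48 - (-30*(-43) + 17)) - 43057 = (48 - (1290 + 17)) - 43057 = (48 - 1*1307) - 43057 = (48 - 1307) - 43057 = -1259 - 43057 = -44316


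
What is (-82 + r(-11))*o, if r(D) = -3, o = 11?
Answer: -935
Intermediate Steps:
(-82 + r(-11))*o = (-82 - 3)*11 = -85*11 = -935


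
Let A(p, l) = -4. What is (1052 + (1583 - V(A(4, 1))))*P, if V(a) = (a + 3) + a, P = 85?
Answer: 224400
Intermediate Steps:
V(a) = 3 + 2*a (V(a) = (3 + a) + a = 3 + 2*a)
(1052 + (1583 - V(A(4, 1))))*P = (1052 + (1583 - (3 + 2*(-4))))*85 = (1052 + (1583 - (3 - 8)))*85 = (1052 + (1583 - 1*(-5)))*85 = (1052 + (1583 + 5))*85 = (1052 + 1588)*85 = 2640*85 = 224400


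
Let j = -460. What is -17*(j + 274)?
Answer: 3162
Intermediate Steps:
-17*(j + 274) = -17*(-460 + 274) = -17*(-186) = 3162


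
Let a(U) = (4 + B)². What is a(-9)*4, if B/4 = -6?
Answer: 1600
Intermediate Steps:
B = -24 (B = 4*(-6) = -24)
a(U) = 400 (a(U) = (4 - 24)² = (-20)² = 400)
a(-9)*4 = 400*4 = 1600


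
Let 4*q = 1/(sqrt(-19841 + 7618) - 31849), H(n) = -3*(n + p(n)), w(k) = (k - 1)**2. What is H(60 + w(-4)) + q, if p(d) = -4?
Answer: -985968667177/4057484096 - I*sqrt(12223)/4057484096 ≈ -243.0 - 2.7248e-8*I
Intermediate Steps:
w(k) = (-1 + k)**2
H(n) = 12 - 3*n (H(n) = -3*(n - 4) = -3*(-4 + n) = 12 - 3*n)
q = 1/(4*(-31849 + I*sqrt(12223))) (q = 1/(4*(sqrt(-19841 + 7618) - 31849)) = 1/(4*(sqrt(-12223) - 31849)) = 1/(4*(I*sqrt(12223) - 31849)) = 1/(4*(-31849 + I*sqrt(12223))) ≈ -7.8494e-6 - 2.7248e-8*I)
H(60 + w(-4)) + q = (12 - 3*(60 + (-1 - 4)**2)) + (-31849/4057484096 - I*sqrt(12223)/4057484096) = (12 - 3*(60 + (-5)**2)) + (-31849/4057484096 - I*sqrt(12223)/4057484096) = (12 - 3*(60 + 25)) + (-31849/4057484096 - I*sqrt(12223)/4057484096) = (12 - 3*85) + (-31849/4057484096 - I*sqrt(12223)/4057484096) = (12 - 255) + (-31849/4057484096 - I*sqrt(12223)/4057484096) = -243 + (-31849/4057484096 - I*sqrt(12223)/4057484096) = -985968667177/4057484096 - I*sqrt(12223)/4057484096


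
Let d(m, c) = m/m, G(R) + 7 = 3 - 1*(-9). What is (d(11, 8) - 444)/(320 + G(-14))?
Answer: -443/325 ≈ -1.3631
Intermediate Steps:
G(R) = 5 (G(R) = -7 + (3 - 1*(-9)) = -7 + (3 + 9) = -7 + 12 = 5)
d(m, c) = 1
(d(11, 8) - 444)/(320 + G(-14)) = (1 - 444)/(320 + 5) = -443/325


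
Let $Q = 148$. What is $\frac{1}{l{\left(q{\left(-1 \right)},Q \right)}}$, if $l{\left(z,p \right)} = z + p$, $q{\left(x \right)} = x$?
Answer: $\frac{1}{147} \approx 0.0068027$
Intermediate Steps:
$l{\left(z,p \right)} = p + z$
$\frac{1}{l{\left(q{\left(-1 \right)},Q \right)}} = \frac{1}{148 - 1} = \frac{1}{147}$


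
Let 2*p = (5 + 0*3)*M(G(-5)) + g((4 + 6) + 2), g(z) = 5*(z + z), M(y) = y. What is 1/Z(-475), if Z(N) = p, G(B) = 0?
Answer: 1/60 ≈ 0.016667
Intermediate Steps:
g(z) = 10*z (g(z) = 5*(2*z) = 10*z)
p = 60 (p = ((5 + 0*3)*0 + 10*((4 + 6) + 2))/2 = ((5 + 0)*0 + 10*(10 + 2))/2 = (5*0 + 10*12)/2 = (0 + 120)/2 = (½)*120 = 60)
Z(N) = 60
1/Z(-475) = 1/60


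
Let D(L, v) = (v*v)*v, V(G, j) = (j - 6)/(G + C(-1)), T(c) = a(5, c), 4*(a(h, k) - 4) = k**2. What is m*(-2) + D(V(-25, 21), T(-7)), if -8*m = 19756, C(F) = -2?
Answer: 590721/64 ≈ 9230.0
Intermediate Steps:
a(h, k) = 4 + k**2/4
m = -4939/2 (m = -1/8*19756 = -4939/2 ≈ -2469.5)
T(c) = 4 + c**2/4
V(G, j) = (-6 + j)/(-2 + G) (V(G, j) = (j - 6)/(G - 2) = (-6 + j)/(-2 + G))
D(L, v) = v**3 (D(L, v) = v**2*v = v**3)
m*(-2) + D(V(-25, 21), T(-7)) = -4939/2*(-2) + (4 + (1/4)*(-7)**2)**3 = 4939 + (4 + (1/4)*49)**3 = 4939 + (4 + 49/4)**3 = 4939 + (65/4)**3 = 4939 + 274625/64 = 590721/64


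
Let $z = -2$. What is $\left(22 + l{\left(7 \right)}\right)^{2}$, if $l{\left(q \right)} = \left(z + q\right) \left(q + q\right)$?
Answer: $8464$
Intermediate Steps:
$l{\left(q \right)} = 2 q \left(-2 + q\right)$ ($l{\left(q \right)} = \left(-2 + q\right) \left(q + q\right) = \left(-2 + q\right) 2 q = 2 q \left(-2 + q\right)$)
$\left(22 + l{\left(7 \right)}\right)^{2} = \left(22 + 2 \cdot 7 \left(-2 + 7\right)\right)^{2} = \left(22 + 2 \cdot 7 \cdot 5\right)^{2} = \left(22 + 70\right)^{2} = 92^{2} = 8464$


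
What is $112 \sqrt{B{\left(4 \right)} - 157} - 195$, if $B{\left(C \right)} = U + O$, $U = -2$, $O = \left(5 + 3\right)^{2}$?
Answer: $-195 + 112 i \sqrt{95} \approx -195.0 + 1091.6 i$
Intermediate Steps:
$O = 64$ ($O = 8^{2} = 64$)
$B{\left(C \right)} = 62$ ($B{\left(C \right)} = -2 + 64 = 62$)
$112 \sqrt{B{\left(4 \right)} - 157} - 195 = 112 \sqrt{62 - 157} - 195 = 112 \sqrt{-95} - 195 = 112 i \sqrt{95} - 195 = -195 + 112 i \sqrt{95}$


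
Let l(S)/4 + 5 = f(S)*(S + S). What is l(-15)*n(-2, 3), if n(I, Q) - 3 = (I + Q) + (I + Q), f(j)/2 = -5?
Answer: 5900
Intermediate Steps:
f(j) = -10 (f(j) = 2*(-5) = -10)
n(I, Q) = 3 + 2*I + 2*Q (n(I, Q) = 3 + ((I + Q) + (I + Q)) = 3 + (2*I + 2*Q) = 3 + 2*I + 2*Q)
l(S) = -20 - 80*S (l(S) = -20 + 4*(-10*(S + S)) = -20 + 4*(-20*S) = -20 - 80*S)
l(-15)*n(-2, 3) = (-20 - 80*(-15))*(3 + 2*(-2) + 2*3) = (-20 + 1200)*(3 - 4 + 6) = 1180*5 = 5900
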